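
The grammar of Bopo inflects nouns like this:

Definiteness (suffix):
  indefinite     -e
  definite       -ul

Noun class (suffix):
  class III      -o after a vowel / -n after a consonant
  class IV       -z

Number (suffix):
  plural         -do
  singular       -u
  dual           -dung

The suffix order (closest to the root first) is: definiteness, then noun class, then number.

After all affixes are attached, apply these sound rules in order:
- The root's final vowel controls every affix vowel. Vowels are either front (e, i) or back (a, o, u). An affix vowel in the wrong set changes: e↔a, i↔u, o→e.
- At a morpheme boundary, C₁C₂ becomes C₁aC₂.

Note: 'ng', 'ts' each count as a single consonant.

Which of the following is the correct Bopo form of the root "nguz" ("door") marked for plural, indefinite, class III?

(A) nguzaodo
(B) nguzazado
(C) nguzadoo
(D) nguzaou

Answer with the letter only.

Attach definiteness indefinite -e → nguze.
Attach noun class class III -o (after vowel 'e') → nguzeo.
Attach number plural -do → nguzeodo.
Apply vowel harmony: nguzeodo → nguzaodo.
Epenthesis: no change.
So the correct form is nguzaodo, option (A).
(B) nguzazado is wrong: it uses class IV instead of class III for noun class.
(D) nguzaou is wrong: it uses singular instead of plural for number.
(C) nguzadoo is wrong: it has the affixes in the wrong order.

A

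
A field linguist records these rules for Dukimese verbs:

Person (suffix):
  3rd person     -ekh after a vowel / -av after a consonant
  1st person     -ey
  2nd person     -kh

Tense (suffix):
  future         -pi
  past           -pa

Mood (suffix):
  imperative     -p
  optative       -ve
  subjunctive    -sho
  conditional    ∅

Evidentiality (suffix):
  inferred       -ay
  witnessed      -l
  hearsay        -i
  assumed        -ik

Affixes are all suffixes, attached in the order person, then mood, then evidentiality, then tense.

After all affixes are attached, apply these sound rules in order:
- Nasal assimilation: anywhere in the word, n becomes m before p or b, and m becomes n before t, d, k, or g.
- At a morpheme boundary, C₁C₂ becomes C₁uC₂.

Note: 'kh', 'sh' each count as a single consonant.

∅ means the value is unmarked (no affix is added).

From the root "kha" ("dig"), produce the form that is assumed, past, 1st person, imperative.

khaeyupikupa

Attach person 1st person -ey → khaey.
Attach mood imperative -p → khaeyp.
Attach evidentiality assumed -ik → khaeypik.
Attach tense past -pa → khaeypikpa.
Nasal assimilation: no change.
Apply epenthesis: khaeypikpa → khaeyupikupa.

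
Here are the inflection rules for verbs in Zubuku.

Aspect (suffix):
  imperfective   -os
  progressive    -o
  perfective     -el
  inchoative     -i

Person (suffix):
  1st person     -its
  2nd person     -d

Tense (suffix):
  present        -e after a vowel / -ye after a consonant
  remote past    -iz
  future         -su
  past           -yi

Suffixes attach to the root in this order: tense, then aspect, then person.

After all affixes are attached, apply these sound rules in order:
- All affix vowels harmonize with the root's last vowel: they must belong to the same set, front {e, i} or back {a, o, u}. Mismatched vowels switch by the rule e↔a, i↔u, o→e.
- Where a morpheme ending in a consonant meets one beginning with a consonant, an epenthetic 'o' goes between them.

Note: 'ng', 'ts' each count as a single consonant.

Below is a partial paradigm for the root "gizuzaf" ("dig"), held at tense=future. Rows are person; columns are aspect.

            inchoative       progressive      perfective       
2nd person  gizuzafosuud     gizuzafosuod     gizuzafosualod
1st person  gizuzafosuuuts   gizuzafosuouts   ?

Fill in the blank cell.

gizuzafosualuts

Attach tense future -su → gizuzafsu.
Attach aspect perfective -el → gizuzafsuel.
Attach person 1st person -its → gizuzafsuelits.
Apply vowel harmony: gizuzafsuelits → gizuzafsualuts.
Apply epenthesis: gizuzafsualuts → gizuzafosualuts.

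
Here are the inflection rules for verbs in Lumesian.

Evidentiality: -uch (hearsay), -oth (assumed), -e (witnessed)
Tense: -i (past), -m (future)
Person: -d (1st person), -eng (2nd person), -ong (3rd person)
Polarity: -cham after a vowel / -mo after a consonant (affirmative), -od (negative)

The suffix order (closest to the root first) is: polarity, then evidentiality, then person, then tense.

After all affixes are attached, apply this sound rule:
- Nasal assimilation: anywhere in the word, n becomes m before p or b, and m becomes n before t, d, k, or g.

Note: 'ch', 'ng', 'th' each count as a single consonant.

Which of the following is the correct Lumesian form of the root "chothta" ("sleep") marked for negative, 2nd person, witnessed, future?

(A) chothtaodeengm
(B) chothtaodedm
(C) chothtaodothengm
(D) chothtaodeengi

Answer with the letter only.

A

Attach polarity negative -od → chothtaod.
Attach evidentiality witnessed -e → chothtaode.
Attach person 2nd person -eng → chothtaodeeng.
Attach tense future -m → chothtaodeengm.
Nasal assimilation: no change.
So the correct form is chothtaodeengm, option (A).
(C) chothtaodothengm is wrong: it uses assumed instead of witnessed for evidentiality.
(D) chothtaodeengi is wrong: it uses past instead of future for tense.
(B) chothtaodedm is wrong: it uses 1st person instead of 2nd person for person.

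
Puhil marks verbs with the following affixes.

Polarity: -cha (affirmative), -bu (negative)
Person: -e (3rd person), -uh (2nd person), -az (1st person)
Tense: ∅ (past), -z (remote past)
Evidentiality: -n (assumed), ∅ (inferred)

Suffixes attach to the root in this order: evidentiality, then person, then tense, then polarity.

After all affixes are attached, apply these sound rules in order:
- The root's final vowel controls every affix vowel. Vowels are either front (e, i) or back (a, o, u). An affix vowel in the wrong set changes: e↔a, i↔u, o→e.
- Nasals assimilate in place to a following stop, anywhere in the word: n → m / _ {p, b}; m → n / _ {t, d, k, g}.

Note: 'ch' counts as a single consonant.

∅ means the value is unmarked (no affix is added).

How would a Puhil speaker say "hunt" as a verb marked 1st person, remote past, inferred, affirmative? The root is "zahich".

evidentiality = inferred: zero marking, form stays zahich.
Attach person 1st person -az → zahichaz.
Attach tense remote past -z → zahichazz.
Attach polarity affirmative -cha → zahichazzcha.
Apply vowel harmony: zahichazzcha → zahichezzche.
Nasal assimilation: no change.

zahichezzche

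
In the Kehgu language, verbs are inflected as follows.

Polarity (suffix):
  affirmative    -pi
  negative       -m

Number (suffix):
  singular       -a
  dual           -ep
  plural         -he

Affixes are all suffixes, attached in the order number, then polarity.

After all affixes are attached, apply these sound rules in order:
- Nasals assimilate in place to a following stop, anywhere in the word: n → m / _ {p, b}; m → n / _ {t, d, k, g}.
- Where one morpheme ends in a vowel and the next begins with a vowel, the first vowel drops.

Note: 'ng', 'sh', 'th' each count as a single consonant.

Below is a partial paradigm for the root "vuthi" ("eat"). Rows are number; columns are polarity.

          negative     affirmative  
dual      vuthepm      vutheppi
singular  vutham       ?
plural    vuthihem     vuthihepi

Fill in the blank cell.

vuthapi

Attach number singular -a → vuthia.
Attach polarity affirmative -pi → vuthiapi.
Nasal assimilation: no change.
Apply vowel deletion: vuthiapi → vuthapi.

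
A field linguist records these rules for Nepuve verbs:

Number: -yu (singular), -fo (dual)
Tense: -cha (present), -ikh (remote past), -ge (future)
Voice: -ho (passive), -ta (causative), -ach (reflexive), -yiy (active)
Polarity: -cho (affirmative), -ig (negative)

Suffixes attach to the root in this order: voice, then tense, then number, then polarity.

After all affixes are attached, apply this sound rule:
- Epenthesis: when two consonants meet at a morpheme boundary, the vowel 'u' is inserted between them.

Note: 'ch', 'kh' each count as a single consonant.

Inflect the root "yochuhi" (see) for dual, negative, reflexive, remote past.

yochuhiachikhufoig

Attach voice reflexive -ach → yochuhiach.
Attach tense remote past -ikh → yochuhiachikh.
Attach number dual -fo → yochuhiachikhfo.
Attach polarity negative -ig → yochuhiachikhfoig.
Apply epenthesis: yochuhiachikhfoig → yochuhiachikhufoig.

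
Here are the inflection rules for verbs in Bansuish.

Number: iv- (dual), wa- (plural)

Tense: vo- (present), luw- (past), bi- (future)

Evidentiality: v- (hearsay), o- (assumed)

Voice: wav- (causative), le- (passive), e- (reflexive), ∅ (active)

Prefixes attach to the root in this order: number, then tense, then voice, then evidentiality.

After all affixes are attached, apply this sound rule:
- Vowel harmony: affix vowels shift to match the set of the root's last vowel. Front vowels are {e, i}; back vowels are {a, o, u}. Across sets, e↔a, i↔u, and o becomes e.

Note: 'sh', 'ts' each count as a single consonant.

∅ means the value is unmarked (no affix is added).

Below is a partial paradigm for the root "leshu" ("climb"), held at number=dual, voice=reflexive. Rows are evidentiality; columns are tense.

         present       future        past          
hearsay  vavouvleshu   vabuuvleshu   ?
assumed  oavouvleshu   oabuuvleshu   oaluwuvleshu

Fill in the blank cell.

Attach number dual iv- → ivleshu.
Attach tense past luw- → luwivleshu.
Attach voice reflexive e- → eluwivleshu.
Attach evidentiality hearsay v- → veluwivleshu.
Apply vowel harmony: veluwivleshu → valuwuvleshu.

valuwuvleshu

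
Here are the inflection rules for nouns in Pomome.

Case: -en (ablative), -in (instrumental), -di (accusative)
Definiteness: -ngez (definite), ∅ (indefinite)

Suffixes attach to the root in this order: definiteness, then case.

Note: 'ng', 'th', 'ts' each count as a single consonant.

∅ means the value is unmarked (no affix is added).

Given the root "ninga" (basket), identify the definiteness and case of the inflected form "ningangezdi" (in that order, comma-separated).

Segment: ninga-ngez-di.
definiteness: -ngez → definite.
case: -di → accusative.

definite, accusative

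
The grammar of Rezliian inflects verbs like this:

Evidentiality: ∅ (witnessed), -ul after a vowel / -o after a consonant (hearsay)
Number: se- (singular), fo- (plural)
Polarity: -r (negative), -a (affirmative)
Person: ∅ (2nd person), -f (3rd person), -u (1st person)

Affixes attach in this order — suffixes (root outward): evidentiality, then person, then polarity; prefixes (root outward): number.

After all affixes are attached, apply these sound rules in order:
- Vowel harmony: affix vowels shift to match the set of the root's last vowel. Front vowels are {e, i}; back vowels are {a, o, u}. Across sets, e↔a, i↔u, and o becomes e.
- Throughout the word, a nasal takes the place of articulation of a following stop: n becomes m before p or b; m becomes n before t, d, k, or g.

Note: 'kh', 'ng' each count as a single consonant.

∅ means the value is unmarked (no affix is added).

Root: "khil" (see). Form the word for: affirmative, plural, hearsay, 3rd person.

fekhilefe

Attach evidentiality hearsay -o (after consonant 'l') → khilo.
Attach number plural fo- → fokhilo.
Attach person 3rd person -f → fokhilof.
Attach polarity affirmative -a → fokhilofa.
Apply vowel harmony: fokhilofa → fekhilefe.
Nasal assimilation: no change.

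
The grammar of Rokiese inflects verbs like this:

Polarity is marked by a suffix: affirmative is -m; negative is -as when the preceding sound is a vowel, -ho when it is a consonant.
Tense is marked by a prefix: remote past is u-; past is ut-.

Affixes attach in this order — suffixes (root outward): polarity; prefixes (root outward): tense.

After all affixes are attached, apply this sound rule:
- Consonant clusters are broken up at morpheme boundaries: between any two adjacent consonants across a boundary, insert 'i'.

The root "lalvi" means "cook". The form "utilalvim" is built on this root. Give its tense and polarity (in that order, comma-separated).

past, affirmative

Segment: ut-lalvi-m.
tense: ut- → past.
polarity: -m → affirmative.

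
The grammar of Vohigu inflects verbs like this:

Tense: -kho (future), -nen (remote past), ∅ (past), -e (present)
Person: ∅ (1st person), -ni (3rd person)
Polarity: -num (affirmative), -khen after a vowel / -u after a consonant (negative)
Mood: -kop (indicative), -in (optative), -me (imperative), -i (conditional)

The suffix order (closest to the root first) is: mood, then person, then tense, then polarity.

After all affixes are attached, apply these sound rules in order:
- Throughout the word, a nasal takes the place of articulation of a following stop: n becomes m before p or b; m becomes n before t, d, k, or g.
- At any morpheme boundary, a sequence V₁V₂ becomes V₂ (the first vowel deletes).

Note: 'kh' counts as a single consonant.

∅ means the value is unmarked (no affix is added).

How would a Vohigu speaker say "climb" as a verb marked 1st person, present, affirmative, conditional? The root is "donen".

donenenum

Attach mood conditional -i → doneni.
person = 1st person: zero marking, form stays doneni.
Attach tense present -e → donenie.
Attach polarity affirmative -num → donenienum.
Nasal assimilation: no change.
Apply vowel deletion: donenienum → donenenum.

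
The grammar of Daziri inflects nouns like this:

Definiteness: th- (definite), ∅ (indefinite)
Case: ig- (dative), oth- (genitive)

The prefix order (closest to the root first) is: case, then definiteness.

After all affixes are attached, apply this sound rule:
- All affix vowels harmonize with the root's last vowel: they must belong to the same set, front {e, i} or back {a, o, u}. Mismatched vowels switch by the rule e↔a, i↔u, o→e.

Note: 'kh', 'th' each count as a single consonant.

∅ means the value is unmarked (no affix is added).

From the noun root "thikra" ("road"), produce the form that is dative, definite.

thugthikra

Attach case dative ig- → igthikra.
Attach definiteness definite th- → thigthikra.
Apply vowel harmony: thigthikra → thugthikra.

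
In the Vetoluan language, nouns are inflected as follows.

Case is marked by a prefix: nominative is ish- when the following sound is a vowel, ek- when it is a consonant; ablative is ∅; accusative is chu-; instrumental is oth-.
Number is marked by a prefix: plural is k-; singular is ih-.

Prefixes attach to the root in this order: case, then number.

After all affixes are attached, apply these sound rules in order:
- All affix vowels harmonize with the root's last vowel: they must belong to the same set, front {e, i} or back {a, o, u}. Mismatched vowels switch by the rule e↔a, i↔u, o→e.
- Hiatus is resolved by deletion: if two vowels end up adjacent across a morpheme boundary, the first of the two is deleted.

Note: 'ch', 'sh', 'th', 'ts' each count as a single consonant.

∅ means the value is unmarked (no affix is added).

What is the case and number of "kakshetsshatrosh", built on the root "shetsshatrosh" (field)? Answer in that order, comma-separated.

Segment: k-ek-shetsshatrosh.
case: ish/ek- → nominative.
number: k- → plural.

nominative, plural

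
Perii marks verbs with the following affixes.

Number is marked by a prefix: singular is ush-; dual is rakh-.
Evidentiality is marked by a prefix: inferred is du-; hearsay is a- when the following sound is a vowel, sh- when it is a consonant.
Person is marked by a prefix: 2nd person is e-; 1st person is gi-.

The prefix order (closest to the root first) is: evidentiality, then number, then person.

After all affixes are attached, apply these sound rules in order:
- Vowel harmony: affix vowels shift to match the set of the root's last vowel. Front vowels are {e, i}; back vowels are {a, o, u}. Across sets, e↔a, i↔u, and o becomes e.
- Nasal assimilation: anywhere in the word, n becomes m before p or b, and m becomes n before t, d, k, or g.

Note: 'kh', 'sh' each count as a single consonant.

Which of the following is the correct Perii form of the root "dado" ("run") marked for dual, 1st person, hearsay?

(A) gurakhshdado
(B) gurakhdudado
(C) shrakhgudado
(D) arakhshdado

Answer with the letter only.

Attach evidentiality hearsay sh- (before consonant 'd') → shdado.
Attach number dual rakh- → rakhshdado.
Attach person 1st person gi- → girakhshdado.
Apply vowel harmony: girakhshdado → gurakhshdado.
Nasal assimilation: no change.
So the correct form is gurakhshdado, option (A).
(D) arakhshdado is wrong: it uses 2nd person instead of 1st person for person.
(C) shrakhgudado is wrong: it has the affixes in the wrong order.
(B) gurakhdudado is wrong: it uses inferred instead of hearsay for evidentiality.

A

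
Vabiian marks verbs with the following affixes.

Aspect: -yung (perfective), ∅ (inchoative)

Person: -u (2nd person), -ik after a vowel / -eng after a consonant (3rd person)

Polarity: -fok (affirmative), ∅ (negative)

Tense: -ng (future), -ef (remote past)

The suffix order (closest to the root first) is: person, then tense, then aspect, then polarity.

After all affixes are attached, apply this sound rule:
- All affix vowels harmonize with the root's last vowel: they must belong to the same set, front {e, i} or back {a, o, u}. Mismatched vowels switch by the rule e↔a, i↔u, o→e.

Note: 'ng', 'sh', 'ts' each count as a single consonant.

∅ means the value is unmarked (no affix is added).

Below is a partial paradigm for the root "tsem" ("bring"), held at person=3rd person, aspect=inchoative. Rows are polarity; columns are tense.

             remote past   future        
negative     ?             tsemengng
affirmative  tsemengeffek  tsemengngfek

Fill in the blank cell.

Attach person 3rd person -eng (after consonant 'm') → tsemeng.
Attach tense remote past -ef → tsemengef.
aspect = inchoative: zero marking, form stays tsemengef.
polarity = negative: zero marking, form stays tsemengef.
Vowel harmony: no change.

tsemengef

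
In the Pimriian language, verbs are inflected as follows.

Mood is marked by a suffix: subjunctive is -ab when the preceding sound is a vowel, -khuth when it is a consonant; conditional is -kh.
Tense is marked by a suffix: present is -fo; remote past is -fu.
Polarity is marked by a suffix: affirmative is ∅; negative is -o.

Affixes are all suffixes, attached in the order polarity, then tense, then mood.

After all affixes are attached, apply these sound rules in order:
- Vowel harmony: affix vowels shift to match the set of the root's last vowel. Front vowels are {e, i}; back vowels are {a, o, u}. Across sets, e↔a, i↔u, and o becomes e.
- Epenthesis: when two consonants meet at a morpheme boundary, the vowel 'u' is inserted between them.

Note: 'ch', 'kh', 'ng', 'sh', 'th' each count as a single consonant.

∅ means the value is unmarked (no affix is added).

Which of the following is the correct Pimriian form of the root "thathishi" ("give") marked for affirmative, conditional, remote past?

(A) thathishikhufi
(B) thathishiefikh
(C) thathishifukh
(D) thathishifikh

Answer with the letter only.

D

polarity = affirmative: zero marking, form stays thathishi.
Attach tense remote past -fu → thathishifu.
Attach mood conditional -kh → thathishifukh.
Apply vowel harmony: thathishifukh → thathishifikh.
Epenthesis: no change.
So the correct form is thathishifikh, option (D).
(C) thathishifukh is wrong: it fails to apply the sound rule(s).
(A) thathishikhufi is wrong: it has the affixes in the wrong order.
(B) thathishiefikh is wrong: it uses negative instead of affirmative for polarity.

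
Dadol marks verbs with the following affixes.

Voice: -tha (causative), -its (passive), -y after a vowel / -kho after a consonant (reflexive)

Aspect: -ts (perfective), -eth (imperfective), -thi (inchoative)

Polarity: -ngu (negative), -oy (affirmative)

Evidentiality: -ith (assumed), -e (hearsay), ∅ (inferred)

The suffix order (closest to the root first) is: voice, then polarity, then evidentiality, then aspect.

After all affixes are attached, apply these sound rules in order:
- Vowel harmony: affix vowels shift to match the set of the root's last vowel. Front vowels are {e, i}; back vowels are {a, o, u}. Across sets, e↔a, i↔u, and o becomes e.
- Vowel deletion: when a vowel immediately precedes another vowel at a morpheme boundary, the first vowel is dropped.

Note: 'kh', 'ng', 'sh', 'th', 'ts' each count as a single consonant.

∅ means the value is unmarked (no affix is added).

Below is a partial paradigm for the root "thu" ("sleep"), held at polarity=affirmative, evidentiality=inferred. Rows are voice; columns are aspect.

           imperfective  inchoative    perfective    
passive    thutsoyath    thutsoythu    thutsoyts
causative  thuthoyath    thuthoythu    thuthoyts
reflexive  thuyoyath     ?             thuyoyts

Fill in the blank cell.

thuyoythu

Attach voice reflexive -y (after vowel 'u') → thuy.
Attach polarity affirmative -oy → thuyoy.
evidentiality = inferred: zero marking, form stays thuyoy.
Attach aspect inchoative -thi → thuyoythi.
Apply vowel harmony: thuyoythi → thuyoythu.
Vowel deletion: no change.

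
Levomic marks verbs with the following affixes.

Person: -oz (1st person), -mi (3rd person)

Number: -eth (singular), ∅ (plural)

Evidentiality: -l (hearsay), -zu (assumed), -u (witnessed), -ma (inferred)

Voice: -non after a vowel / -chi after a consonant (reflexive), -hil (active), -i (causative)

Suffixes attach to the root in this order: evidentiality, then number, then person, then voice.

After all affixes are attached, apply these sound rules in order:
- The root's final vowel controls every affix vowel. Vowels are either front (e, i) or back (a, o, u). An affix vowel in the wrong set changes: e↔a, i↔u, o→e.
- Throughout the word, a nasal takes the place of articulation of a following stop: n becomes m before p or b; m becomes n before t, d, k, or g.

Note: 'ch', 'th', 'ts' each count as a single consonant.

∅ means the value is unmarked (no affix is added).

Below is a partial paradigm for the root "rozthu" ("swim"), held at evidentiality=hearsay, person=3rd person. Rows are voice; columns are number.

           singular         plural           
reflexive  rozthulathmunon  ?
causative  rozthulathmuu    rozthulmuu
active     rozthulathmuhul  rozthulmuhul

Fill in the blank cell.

Attach evidentiality hearsay -l → rozthul.
number = plural: zero marking, form stays rozthul.
Attach person 3rd person -mi → rozthulmi.
Attach voice reflexive -non (after vowel 'i') → rozthulminon.
Apply vowel harmony: rozthulminon → rozthulmunon.
Nasal assimilation: no change.

rozthulmunon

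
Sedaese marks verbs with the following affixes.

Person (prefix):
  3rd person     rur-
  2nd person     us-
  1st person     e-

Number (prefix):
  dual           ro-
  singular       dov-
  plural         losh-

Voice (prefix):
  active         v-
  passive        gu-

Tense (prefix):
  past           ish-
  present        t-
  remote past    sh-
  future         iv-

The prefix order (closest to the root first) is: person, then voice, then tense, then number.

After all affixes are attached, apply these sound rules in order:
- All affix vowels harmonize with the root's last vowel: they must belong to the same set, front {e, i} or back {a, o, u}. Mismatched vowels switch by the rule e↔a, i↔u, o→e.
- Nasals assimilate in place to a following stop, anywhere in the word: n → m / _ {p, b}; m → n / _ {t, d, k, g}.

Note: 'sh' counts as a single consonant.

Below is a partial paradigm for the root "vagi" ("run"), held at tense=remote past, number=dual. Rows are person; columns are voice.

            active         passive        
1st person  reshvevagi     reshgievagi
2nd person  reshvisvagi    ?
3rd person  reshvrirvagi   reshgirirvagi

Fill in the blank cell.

Attach person 2nd person us- → usvagi.
Attach voice passive gu- → guusvagi.
Attach tense remote past sh- → shguusvagi.
Attach number dual ro- → roshguusvagi.
Apply vowel harmony: roshguusvagi → reshgiisvagi.
Nasal assimilation: no change.

reshgiisvagi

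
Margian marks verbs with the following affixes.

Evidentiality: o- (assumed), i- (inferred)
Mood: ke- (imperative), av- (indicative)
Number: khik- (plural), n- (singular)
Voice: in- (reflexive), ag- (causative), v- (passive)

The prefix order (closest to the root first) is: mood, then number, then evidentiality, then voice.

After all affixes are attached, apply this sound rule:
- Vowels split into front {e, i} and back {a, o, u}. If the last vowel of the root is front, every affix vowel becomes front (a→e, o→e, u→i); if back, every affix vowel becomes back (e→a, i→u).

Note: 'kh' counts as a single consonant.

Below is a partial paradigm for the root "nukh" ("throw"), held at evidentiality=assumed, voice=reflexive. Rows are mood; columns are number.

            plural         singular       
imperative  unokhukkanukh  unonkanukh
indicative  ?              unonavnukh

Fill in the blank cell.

unokhukavnukh

Attach mood indicative av- → avnukh.
Attach number plural khik- → khikavnukh.
Attach evidentiality assumed o- → okhikavnukh.
Attach voice reflexive in- → inokhikavnukh.
Apply vowel harmony: inokhikavnukh → unokhukavnukh.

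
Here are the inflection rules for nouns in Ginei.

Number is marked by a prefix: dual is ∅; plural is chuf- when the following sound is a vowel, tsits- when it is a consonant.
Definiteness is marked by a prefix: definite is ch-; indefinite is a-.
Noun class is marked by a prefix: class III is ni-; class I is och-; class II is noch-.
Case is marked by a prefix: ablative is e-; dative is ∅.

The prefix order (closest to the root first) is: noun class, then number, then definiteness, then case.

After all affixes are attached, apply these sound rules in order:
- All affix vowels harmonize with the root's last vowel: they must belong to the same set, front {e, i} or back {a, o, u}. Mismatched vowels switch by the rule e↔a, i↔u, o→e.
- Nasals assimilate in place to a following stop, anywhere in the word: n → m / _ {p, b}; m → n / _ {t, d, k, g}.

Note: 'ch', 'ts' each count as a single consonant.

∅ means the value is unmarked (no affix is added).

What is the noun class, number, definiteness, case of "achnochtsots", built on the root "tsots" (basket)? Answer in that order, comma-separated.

class II, dual, definite, ablative

Segment: e-ch-noch-tsots.
noun class: noch- → class II.
number: ∅ → dual.
definiteness: ch- → definite.
case: e- → ablative.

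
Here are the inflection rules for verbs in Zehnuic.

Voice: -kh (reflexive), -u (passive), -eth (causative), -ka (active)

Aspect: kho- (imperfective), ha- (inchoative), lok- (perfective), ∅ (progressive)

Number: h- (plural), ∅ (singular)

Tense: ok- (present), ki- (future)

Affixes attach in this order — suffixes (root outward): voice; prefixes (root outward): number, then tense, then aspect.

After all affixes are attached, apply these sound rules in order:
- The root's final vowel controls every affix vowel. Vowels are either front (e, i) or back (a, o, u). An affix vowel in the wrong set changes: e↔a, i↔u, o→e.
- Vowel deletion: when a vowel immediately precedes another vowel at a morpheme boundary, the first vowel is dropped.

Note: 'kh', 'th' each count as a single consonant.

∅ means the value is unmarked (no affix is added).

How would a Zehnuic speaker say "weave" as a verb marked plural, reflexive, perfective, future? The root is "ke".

lekkihkekh

Attach number plural h- → hke.
Attach tense future ki- → kihke.
Attach aspect perfective lok- → lokkihke.
Attach voice reflexive -kh → lokkihkekh.
Apply vowel harmony: lokkihkekh → lekkihkekh.
Vowel deletion: no change.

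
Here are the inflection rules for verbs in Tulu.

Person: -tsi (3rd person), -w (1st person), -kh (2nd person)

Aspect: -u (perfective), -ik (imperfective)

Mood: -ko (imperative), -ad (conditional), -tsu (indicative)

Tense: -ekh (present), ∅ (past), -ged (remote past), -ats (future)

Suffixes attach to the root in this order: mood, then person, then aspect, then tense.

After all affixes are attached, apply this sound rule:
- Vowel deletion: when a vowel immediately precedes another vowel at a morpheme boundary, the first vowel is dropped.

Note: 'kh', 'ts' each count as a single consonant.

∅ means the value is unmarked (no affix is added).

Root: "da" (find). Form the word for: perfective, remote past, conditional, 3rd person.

Attach mood conditional -ad → daad.
Attach person 3rd person -tsi → daadtsi.
Attach aspect perfective -u → daadtsiu.
Attach tense remote past -ged → daadtsiuged.
Apply vowel deletion: daadtsiuged → dadtsuged.

dadtsuged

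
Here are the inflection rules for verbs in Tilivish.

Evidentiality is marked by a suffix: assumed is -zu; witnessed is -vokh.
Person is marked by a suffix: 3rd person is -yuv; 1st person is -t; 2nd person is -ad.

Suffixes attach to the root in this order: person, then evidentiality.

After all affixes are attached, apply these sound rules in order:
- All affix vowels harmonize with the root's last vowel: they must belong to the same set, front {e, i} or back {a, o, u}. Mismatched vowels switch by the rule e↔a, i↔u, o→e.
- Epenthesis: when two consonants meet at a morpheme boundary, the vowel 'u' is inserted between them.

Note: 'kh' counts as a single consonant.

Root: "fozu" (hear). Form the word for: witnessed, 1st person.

Attach person 1st person -t → fozut.
Attach evidentiality witnessed -vokh → fozutvokh.
Vowel harmony: no change.
Apply epenthesis: fozutvokh → fozutuvokh.

fozutuvokh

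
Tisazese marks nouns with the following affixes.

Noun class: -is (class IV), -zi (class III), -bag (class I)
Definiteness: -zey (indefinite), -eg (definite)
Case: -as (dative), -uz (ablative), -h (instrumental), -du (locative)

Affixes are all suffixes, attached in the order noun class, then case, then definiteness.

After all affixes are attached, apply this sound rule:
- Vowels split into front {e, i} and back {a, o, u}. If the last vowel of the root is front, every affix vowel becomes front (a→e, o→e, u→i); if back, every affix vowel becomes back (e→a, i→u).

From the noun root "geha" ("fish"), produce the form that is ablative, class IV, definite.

Attach noun class class IV -is → gehais.
Attach case ablative -uz → gehaisuz.
Attach definiteness definite -eg → gehaisuzeg.
Apply vowel harmony: gehaisuzeg → gehausuzag.

gehausuzag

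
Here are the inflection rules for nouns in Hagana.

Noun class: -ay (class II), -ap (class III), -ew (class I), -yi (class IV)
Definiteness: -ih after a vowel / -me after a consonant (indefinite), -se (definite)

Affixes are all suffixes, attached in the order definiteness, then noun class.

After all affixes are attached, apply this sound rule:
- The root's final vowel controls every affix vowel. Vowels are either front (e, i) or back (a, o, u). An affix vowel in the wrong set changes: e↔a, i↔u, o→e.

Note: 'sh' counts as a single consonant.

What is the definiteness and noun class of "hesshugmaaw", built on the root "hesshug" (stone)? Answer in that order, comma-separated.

Segment: hesshug-me-ew.
definiteness: -ih/me → indefinite.
noun class: -ew → class I.

indefinite, class I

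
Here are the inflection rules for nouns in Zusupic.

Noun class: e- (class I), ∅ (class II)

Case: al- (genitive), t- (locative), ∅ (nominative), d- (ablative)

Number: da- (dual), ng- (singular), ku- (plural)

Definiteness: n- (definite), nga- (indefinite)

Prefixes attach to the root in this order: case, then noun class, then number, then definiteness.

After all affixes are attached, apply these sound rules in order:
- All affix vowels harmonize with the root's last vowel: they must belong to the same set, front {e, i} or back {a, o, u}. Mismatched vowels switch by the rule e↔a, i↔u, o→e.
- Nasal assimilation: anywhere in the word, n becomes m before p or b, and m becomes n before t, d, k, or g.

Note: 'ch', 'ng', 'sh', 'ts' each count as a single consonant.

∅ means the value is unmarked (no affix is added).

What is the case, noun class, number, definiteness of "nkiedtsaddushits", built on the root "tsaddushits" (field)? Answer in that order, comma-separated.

Segment: n-ku-e-d-tsaddushits.
case: d- → ablative.
noun class: e- → class I.
number: ku- → plural.
definiteness: n- → definite.

ablative, class I, plural, definite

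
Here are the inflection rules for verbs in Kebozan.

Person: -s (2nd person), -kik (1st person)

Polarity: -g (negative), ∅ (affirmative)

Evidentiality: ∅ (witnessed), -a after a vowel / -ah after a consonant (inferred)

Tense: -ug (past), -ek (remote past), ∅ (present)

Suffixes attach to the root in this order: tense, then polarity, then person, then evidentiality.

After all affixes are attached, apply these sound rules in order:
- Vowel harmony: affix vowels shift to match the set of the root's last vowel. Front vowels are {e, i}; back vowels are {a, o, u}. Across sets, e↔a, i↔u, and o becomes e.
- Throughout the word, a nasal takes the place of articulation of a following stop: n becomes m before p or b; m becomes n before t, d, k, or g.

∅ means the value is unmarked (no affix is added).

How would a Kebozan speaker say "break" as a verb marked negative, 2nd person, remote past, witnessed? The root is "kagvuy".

Attach tense remote past -ek → kagvuyek.
Attach polarity negative -g → kagvuyekg.
Attach person 2nd person -s → kagvuyekgs.
evidentiality = witnessed: zero marking, form stays kagvuyekgs.
Apply vowel harmony: kagvuyekgs → kagvuyakgs.
Nasal assimilation: no change.

kagvuyakgs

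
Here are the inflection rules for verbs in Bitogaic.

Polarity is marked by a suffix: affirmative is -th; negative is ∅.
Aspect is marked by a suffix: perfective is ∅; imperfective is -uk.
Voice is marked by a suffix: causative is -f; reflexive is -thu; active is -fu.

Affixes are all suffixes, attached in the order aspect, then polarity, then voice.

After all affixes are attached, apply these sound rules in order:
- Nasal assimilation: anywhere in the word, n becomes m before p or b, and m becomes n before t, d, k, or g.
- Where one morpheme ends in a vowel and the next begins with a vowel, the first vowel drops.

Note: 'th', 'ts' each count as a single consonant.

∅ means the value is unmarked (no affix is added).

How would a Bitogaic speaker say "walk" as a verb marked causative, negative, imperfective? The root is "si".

sukf

Attach aspect imperfective -uk → siuk.
polarity = negative: zero marking, form stays siuk.
Attach voice causative -f → siukf.
Nasal assimilation: no change.
Apply vowel deletion: siukf → sukf.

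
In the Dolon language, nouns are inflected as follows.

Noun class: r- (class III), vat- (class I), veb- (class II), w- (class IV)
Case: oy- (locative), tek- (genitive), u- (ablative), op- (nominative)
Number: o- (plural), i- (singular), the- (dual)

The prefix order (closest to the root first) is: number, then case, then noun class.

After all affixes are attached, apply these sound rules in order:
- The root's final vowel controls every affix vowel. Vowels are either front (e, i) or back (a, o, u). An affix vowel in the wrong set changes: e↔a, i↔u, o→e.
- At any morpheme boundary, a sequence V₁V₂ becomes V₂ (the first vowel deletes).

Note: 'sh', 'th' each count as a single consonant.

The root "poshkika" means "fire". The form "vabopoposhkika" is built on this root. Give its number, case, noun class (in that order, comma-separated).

plural, nominative, class II

Segment: veb-op-o-poshkika.
number: o- → plural.
case: op- → nominative.
noun class: veb- → class II.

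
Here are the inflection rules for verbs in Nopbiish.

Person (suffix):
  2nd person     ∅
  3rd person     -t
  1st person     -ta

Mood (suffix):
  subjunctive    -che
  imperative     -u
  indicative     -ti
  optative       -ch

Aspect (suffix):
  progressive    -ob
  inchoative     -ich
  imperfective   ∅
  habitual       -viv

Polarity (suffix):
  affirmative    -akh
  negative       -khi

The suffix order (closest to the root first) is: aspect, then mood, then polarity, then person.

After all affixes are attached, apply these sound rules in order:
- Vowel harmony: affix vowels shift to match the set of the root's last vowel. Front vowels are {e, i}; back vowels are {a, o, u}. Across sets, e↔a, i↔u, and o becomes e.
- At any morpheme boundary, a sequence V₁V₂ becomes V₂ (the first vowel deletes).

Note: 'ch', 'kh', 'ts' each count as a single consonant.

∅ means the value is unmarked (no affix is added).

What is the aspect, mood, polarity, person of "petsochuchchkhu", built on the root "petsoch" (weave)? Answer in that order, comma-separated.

Segment: petsoch-ich-ch-khi.
aspect: -ich → inchoative.
mood: -ch → optative.
polarity: -khi → negative.
person: ∅ → 2nd person.

inchoative, optative, negative, 2nd person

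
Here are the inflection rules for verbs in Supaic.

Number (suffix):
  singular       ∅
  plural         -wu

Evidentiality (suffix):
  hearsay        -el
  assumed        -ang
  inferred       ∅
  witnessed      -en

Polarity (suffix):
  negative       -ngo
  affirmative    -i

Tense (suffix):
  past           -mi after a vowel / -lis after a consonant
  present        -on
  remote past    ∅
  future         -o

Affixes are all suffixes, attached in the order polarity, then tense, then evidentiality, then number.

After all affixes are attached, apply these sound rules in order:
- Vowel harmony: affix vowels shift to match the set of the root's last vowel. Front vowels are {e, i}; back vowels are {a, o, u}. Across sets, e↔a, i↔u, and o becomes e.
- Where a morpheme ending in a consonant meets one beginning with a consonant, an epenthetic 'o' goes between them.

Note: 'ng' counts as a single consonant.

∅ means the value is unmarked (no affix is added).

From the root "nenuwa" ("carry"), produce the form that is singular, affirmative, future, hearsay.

nenuwauoal

Attach polarity affirmative -i → nenuwai.
Attach tense future -o → nenuwaio.
Attach evidentiality hearsay -el → nenuwaioel.
number = singular: zero marking, form stays nenuwaioel.
Apply vowel harmony: nenuwaioel → nenuwauoal.
Epenthesis: no change.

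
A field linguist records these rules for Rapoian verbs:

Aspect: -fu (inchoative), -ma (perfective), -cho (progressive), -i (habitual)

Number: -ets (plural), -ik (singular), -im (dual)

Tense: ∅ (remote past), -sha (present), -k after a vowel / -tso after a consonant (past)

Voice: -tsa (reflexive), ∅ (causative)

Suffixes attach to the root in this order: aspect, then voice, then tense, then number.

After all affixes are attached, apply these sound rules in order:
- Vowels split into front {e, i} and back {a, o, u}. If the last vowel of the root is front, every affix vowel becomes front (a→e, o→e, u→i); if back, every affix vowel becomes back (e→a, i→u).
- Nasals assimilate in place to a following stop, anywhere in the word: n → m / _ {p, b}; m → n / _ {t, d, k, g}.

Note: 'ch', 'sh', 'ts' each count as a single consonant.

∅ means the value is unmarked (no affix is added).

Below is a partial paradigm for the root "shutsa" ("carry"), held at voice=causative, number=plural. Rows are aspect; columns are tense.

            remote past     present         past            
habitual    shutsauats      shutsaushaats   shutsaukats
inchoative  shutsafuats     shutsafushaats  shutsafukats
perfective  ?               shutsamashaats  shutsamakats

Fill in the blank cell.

Attach aspect perfective -ma → shutsama.
voice = causative: zero marking, form stays shutsama.
tense = remote past: zero marking, form stays shutsama.
Attach number plural -ets → shutsamaets.
Apply vowel harmony: shutsamaets → shutsamaats.
Nasal assimilation: no change.

shutsamaats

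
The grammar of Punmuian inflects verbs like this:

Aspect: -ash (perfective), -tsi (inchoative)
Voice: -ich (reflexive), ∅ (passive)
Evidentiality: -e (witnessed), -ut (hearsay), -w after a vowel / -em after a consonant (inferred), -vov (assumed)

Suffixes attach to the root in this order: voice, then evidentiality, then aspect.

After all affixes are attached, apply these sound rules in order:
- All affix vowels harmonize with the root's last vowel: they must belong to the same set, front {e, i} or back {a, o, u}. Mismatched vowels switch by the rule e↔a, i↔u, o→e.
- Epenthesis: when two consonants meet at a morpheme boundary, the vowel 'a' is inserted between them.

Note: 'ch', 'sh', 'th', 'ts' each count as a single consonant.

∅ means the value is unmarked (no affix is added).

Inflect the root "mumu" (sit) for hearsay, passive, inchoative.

mumuutatsu

voice = passive: zero marking, form stays mumu.
Attach evidentiality hearsay -ut → mumuut.
Attach aspect inchoative -tsi → mumuuttsi.
Apply vowel harmony: mumuuttsi → mumuuttsu.
Apply epenthesis: mumuuttsu → mumuutatsu.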